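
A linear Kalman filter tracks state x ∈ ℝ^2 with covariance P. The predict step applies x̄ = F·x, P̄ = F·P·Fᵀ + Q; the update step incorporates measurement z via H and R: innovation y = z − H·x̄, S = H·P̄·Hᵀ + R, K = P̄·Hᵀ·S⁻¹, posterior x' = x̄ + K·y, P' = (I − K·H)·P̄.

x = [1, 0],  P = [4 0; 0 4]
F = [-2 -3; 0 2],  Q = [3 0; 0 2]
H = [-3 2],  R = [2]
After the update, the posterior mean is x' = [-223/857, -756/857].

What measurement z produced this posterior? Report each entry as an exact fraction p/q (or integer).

z = [-1]

x̄ = F·x = [-2, 0]
P̄ = F·P·Fᵀ + Q = [55 -24; -24 18]
S = H·P̄·Hᵀ + R = [857]
K = P̄·Hᵀ·S⁻¹ = [-213/857; 108/857]
x' − x̄ = [1491/857, -756/857] = K·y
y = (KᵀK)⁻¹·Kᵀ·(x' − x̄) = [-7]
z = y + H·x̄ = [-7] + [6] = [-1]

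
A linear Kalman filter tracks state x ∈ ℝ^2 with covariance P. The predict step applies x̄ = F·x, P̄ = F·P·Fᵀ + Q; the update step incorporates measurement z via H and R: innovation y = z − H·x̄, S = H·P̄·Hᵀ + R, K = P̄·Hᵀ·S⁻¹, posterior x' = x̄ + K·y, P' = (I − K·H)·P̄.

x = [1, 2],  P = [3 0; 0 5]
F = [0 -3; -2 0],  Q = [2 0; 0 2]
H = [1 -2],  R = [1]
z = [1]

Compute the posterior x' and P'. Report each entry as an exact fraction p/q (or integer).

x' = [-483/104, -73/26]
P' = [2679/104 329/26; 329/26 84/13]

x̄ = F·x = [-6, -2]
P̄ = F·P·Fᵀ + Q = [47 0; 0 14]
y = z − H·x̄ = [3]
S = H·P̄·Hᵀ + R = [104]
K = P̄·Hᵀ·S⁻¹ = [47/104; -7/26]
x' = x̄ + K·y = [-483/104, -73/26]
P' = (I − K·H)·P̄ = [2679/104 329/26; 329/26 84/13]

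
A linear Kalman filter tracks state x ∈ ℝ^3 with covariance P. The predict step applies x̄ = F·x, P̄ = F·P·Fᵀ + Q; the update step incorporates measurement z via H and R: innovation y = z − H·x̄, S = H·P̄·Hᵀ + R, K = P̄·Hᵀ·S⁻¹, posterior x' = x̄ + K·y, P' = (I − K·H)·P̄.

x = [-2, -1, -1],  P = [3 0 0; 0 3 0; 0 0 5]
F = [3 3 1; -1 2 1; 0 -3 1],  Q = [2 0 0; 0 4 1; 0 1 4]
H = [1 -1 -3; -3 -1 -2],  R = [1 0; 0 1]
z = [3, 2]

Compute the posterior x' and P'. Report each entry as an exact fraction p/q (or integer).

x̄ = F·x = [-10, -1, 2]
P̄ = F·P·Fᵀ + Q = [61 14 -22; 14 24 -12; -22 -12 36]
y = z − H·x̄ = [18, -25]
S = H·P̄·Hᵀ + R = [442 -129; -129 490]
K = P̄·Hᵀ·S⁻¹ = [35633/199939 -53049/199939; 7322/199939 -15210/199939; -57046/199939 -12570/199939]
x' = x̄ + K·y = [-31771/199939, 312107/199939, -312700/199939]
P' = (I − K·H)·P̄ = [53253/199939 -355370/199939 124330/199939; -355370/199939 3969344/199939 -1444012/199939; 124330/199939 -1444012/199939 541796/199939]

x' = [-31771/199939, 312107/199939, -312700/199939]
P' = [53253/199939 -355370/199939 124330/199939; -355370/199939 3969344/199939 -1444012/199939; 124330/199939 -1444012/199939 541796/199939]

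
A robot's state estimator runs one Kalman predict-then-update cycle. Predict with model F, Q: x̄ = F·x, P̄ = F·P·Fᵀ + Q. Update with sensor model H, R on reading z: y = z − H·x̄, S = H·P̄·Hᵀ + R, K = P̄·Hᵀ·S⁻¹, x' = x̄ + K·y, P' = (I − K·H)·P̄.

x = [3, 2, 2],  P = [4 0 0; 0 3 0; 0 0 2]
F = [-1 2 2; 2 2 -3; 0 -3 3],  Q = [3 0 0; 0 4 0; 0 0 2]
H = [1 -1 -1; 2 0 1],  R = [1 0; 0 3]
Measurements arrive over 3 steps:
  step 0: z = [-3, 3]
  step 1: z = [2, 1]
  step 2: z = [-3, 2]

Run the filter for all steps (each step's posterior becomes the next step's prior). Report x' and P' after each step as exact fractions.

step 0: x̄ = F·x = [5, 4, 0]
step 0: P̄ = F·P·Fᵀ + Q = [27 -8 -6; -8 50 -36; -6 -36 47]
step 0: y = z − H·x̄ = [-4, -7]
step 0: S = H·P̄·Hᵀ + R = [81 65; 65 134]
step 0: K = P̄·Hᵀ·S⁻¹ = [2374/6629 1223/6629; 432/6629 -2782/6629; -4553/6629 3940/6629]
step 0: x' = x̄ + K·y = [15088/6629, 44262/6629, -9368/6629]
step 0: P' = (I − K·H)·P̄ = [22945/6629 62792/6629 -42221/6629; 62792/6629 196290/6629 -133930/6629; -42221/6629 -133930/6629 96262/6629]
step 1: x̄ = F·x = [54700/6629, 20972/947, -160890/6629]
step 1: P̄ = F·P·Fᵀ + Q = [59316/6629 37085/947 -285129/6629; 37085/947 626566/947 -669018/947; -285129/6629 -669018/947 5056966/6629]
step 1: y = z − H·x̄ = [-55528/6629, 58119/6629]
step 1: S = H·P̄·Hᵀ + R = [193689/6629 -489269/6629; -489269/6629 4173601/6629]
step 1: K = P̄·Hᵀ·S⁻¹ = [41132633/85834432 1397773/85834432; 43204875/85834432 -80570777/85834432; -83733073/85834432 82457819/85834432]
step 1: x' = x̄ + K·y = [375979447/85834432, 832563685/85834432, -658923775/85834432]
step 1: P' = (I − K·H)·P̄ = [276659567/85834432 784652749/85834432 -549125815/85834432; 784652749/85834432 2552465703/85834432 -1811017829/85834432; -549125815/85834432 -1811017829/85834432 1345625087/85834432]
step 2: x̄ = F·x = [-28699627/85834432, 4393857589/85834432, -1118615595/21458608]
step 2: P̄ = F·P·Fᵀ + Q = [696275655/85834432 2930253607/85834432 -809927001/21458608; 2930253607/85834432 58369410311/85834432 -15648339705/21458608; -809927001/21458608 -15648339705/21458608 4240800431/5364652]
step 2: y = z − H·x̄ = [-77352115/21458608, 2351765249/42917216]
step 2: S = H·P̄·Hᵀ + R = [152282403/5364652 -810961997/10729304; -810961997/10729304 14484145199/21458608]
step 2: K = P̄·Hᵀ·S⁻¹ = [134808282316/288559458419 11791535185/577118916838; 135215305710/288559458419 -534845685623/577118916838; -274482336614/288559458419 274940534398/288559458419]
step 2: x' = x̄ + K·y = [-1037413478551/1154237833676, -1480948357967/1154237833676, 1013228638332/288559458419]
step 2: P' = (I − K·H)·P̄ = [3552261717451/1154237833676 10046802811979/1154237833676 -1758443555948/288559458419; 10046802811979/1154237833676 32808621326835/1154237833676 -5825669934424/288559458419; -1758443555948/288559458419 -5825669934424/288559458419 4341708715090/288559458419]

step 0: x' = [15088/6629, 44262/6629, -9368/6629], P' = [22945/6629 62792/6629 -42221/6629; 62792/6629 196290/6629 -133930/6629; -42221/6629 -133930/6629 96262/6629]
step 1: x' = [375979447/85834432, 832563685/85834432, -658923775/85834432], P' = [276659567/85834432 784652749/85834432 -549125815/85834432; 784652749/85834432 2552465703/85834432 -1811017829/85834432; -549125815/85834432 -1811017829/85834432 1345625087/85834432]
step 2: x' = [-1037413478551/1154237833676, -1480948357967/1154237833676, 1013228638332/288559458419], P' = [3552261717451/1154237833676 10046802811979/1154237833676 -1758443555948/288559458419; 10046802811979/1154237833676 32808621326835/1154237833676 -5825669934424/288559458419; -1758443555948/288559458419 -5825669934424/288559458419 4341708715090/288559458419]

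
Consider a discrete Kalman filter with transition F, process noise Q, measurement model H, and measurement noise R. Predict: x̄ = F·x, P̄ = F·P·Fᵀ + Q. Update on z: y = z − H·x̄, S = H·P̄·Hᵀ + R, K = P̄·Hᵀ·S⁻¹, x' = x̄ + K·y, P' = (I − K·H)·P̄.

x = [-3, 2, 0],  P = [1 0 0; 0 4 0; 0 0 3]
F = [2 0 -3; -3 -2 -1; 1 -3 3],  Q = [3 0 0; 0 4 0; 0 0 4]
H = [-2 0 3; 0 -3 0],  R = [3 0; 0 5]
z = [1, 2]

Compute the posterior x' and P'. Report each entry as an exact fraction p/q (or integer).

x̄ = F·x = [-6, 5, -9]
P̄ = F·P·Fᵀ + Q = [34 3 -25; 3 32 12; -25 12 68]
y = z − H·x̄ = [16, 17]
S = H·P̄·Hᵀ + R = [1051 -90; -90 293]
K = P̄·Hᵀ·S⁻¹ = [-42709/299843 -22329/299843; 150/299843 -98196/299843; 71182/299843 -14976/299843]
x' = x̄ + K·y = [-2861995/299843, -167717/299843, -1814267/299843]
P' = (I − K·H)·P̄ = [3886314/299843 37215/299843 2548167/299843; 37215/299843 163660/299843 24960/299843; 2548167/299843 24960/299843 1769960/299843]

x' = [-2861995/299843, -167717/299843, -1814267/299843]
P' = [3886314/299843 37215/299843 2548167/299843; 37215/299843 163660/299843 24960/299843; 2548167/299843 24960/299843 1769960/299843]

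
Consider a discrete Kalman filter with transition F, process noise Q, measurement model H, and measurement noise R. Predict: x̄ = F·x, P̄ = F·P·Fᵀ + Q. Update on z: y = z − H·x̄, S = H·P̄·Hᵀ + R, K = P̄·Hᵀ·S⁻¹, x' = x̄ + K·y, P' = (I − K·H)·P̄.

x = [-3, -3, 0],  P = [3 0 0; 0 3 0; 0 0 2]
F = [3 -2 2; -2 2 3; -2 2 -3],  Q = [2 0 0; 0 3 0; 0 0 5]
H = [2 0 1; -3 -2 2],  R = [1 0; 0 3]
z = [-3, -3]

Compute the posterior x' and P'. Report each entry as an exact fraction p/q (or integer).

x̄ = F·x = [-3, 0, 0]
P̄ = F·P·Fᵀ + Q = [49 -18 -42; -18 45 6; -42 6 47]
y = z − H·x̄ = [3, -12]
S = H·P̄·Hᵀ + R = [76 -182; -182 1052]
K = P̄·Hᵀ·S⁻¹ = [11711/23414 -1157/11707; -8982/11707 -1821/11707; -267/11707 4537/23414]
x' = x̄ + K·y = [-7341/23414, -5094/11707, -28023/11707]
P' = (I − K·H)·P̄ = [20120/11707 -62829/11707 -68769/23414; -62829/11707 213651/11707 116676/11707; -68769/23414 116676/11707 68502/11707]

x' = [-7341/23414, -5094/11707, -28023/11707]
P' = [20120/11707 -62829/11707 -68769/23414; -62829/11707 213651/11707 116676/11707; -68769/23414 116676/11707 68502/11707]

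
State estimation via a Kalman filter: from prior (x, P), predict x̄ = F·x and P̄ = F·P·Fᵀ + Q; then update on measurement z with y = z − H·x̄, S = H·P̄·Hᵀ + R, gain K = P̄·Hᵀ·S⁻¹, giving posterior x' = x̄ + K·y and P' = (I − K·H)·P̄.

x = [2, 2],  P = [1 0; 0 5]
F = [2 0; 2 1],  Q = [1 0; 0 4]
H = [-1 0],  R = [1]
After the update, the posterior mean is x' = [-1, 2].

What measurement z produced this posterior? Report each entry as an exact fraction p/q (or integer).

z = [2]

x̄ = F·x = [4, 6]
P̄ = F·P·Fᵀ + Q = [5 4; 4 13]
S = H·P̄·Hᵀ + R = [6]
K = P̄·Hᵀ·S⁻¹ = [-5/6; -2/3]
x' − x̄ = [-5, -4] = K·y
y = (KᵀK)⁻¹·Kᵀ·(x' − x̄) = [6]
z = y + H·x̄ = [6] + [-4] = [2]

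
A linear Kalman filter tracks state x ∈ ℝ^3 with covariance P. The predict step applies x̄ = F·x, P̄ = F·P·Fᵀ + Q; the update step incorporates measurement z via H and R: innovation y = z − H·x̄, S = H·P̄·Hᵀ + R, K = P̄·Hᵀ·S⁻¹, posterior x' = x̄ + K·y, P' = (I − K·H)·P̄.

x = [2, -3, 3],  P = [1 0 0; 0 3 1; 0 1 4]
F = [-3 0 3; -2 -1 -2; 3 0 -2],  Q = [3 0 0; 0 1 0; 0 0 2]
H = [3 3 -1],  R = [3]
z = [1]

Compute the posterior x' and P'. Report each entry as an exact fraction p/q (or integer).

x' = [478/77, -1039/154, -195/77]
P' = [1530/77 -1788/77 -831/77; -1788/77 4285/154 1059/77; -831/77 1059/77 729/77]

x̄ = F·x = [3, -7, 0]
P̄ = F·P·Fᵀ + Q = [48 -21 -33; -21 28 12; -33 12 27]
y = z − H·x̄ = [13]
S = H·P̄·Hᵀ + R = [462]
K = P̄·Hᵀ·S⁻¹ = [19/77; 3/154; -15/77]
x' = x̄ + K·y = [478/77, -1039/154, -195/77]
P' = (I − K·H)·P̄ = [1530/77 -1788/77 -831/77; -1788/77 4285/154 1059/77; -831/77 1059/77 729/77]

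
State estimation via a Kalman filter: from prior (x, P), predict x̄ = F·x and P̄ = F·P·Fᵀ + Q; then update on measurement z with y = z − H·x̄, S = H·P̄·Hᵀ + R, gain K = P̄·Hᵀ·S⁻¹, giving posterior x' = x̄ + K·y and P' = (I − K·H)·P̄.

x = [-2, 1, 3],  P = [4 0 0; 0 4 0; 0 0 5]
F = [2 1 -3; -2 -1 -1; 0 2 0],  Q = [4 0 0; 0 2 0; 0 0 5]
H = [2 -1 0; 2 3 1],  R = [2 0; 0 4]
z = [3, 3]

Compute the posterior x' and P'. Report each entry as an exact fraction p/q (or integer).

x' = [106047/112499, -3551/3629, 23402/5921]
P' = [70708/112499 1926/3629 -13898/5921; 1926/3629 5778/3629 -926/191; -13898/5921 -926/191 113798/5921]

x̄ = F·x = [-12, 0, 2]
P̄ = F·P·Fᵀ + Q = [69 -5 8; -5 27 -8; 8 -8 21]
y = z − H·x̄ = [27, 25]
S = H·P̄·Hᵀ + R = [325 199; 199 468]
K = P̄·Hᵀ·S⁻¹ = [40855/112499 14118/112499; -963/3629 898/3629; 455/5921 -29/5921]
x' = x̄ + K·y = [106047/112499, -3551/3629, 23402/5921]
P' = (I − K·H)·P̄ = [70708/112499 1926/3629 -13898/5921; 1926/3629 5778/3629 -926/191; -13898/5921 -926/191 113798/5921]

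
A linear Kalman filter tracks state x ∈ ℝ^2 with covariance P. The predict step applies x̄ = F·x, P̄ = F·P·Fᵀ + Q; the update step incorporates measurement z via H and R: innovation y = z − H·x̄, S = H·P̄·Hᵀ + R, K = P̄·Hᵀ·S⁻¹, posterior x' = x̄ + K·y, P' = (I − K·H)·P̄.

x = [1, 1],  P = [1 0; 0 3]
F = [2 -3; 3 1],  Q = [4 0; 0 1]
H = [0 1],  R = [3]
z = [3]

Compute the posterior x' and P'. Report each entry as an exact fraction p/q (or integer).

x̄ = F·x = [-1, 4]
P̄ = F·P·Fᵀ + Q = [35 -3; -3 13]
y = z − H·x̄ = [-1]
S = H·P̄·Hᵀ + R = [16]
K = P̄·Hᵀ·S⁻¹ = [-3/16; 13/16]
x' = x̄ + K·y = [-13/16, 51/16]
P' = (I − K·H)·P̄ = [551/16 -9/16; -9/16 39/16]

x' = [-13/16, 51/16]
P' = [551/16 -9/16; -9/16 39/16]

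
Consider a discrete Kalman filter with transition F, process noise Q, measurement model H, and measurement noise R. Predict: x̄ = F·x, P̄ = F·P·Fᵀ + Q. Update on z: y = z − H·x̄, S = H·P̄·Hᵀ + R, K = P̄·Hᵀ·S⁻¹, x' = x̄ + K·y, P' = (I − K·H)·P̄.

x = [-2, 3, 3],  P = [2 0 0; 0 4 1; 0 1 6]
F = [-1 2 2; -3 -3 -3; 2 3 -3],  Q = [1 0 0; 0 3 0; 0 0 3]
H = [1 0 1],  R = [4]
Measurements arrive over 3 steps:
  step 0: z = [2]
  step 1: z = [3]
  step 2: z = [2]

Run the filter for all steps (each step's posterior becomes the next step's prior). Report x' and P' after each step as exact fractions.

step 0: x' = [602/53, -396/53, -480/53], P' = [4181/106 -2448/53 -4041/106; -2448/53 5037/53 2328/53; -4041/106 2328/53 4309/106]
step 1: x' = [-516716/17375, 33207/17375, 2839977/86875], P' = [2670161/6950 -512586/3475 -13248517/34750; -512586/3475 313347/3475 2515542/17375; -13248517/34750 2515542/17375 66424449/173750]
step 2: x' = [651553916/5803469, -3200475972/75445097, -8338379242/75445097], P' = [63804753561/11606938 -10018677408/5803469 -63793477305/11606938; -10018677408/5803469 43601981901/75445097 130089733068/75445097; -63793477305/11606938 130089733068/75445097 829769394413/150890194]

step 0: x̄ = F·x = [14, -12, -4]
step 0: P̄ = F·P·Fᵀ + Q = [51 -66 -16; -66 129 6; -16 6 83]
step 0: y = z − H·x̄ = [-8]
step 0: S = H·P̄·Hᵀ + R = [106]
step 0: K = P̄·Hᵀ·S⁻¹ = [35/106; -30/53; 67/106]
step 0: x' = x̄ + K·y = [602/53, -396/53, -480/53]
step 0: P' = (I − K·H)·P̄ = [4181/106 -2448/53 -4041/106; -2448/53 5037/53 2328/53; -4041/106 2328/53 4309/106]
step 1: x̄ = F·x = [-2354/53, 822/53, 1456/53]
step 1: P̄ = F·P·Fᵀ + Q = [134815/106 -51408/53 -6955/106; -51408/53 45168/53 -7827/53; -6955/106 -7827/53 52421/106]
step 1: y = z − H·x̄ = [1057/53]
step 1: S = H·P̄·Hᵀ + R = [86875/53]
step 1: K = P̄·Hᵀ·S⁻¹ = [12786/17375; -11847/17375; 22733/86875]
step 1: x' = x̄ + K·y = [-516716/17375, 33207/17375, 2839977/86875]
step 1: P' = (I − K·H)·P̄ = [2670161/6950 -512586/3475 -13248517/34750; -512586/3475 313347/3475 2515542/17375; -13248517/34750 2515542/17375 66424449/173750]
step 2: x̄ = F·x = [8595604/86875, -1267296/86875, -13188986/86875]
step 2: P̄ = F·P·Fᵀ + Q = [964025871/173750 -159269052/86875 -927378039/173750; -159269052/86875 69618648/86875 121000743/86875; -927378039/173750 121000743/86875 1040925401/173750]
step 2: y = z − H·x̄ = [4767132/86875]
step 2: S = H·P̄·Hᵀ + R = [75445097/86875]
step 2: K = P̄·Hᵀ·S⁻¹ = [1409532/5803469; -38268309/75445097; 56773681/75445097]
step 2: x' = x̄ + K·y = [651553916/5803469, -3200475972/75445097, -8338379242/75445097]
step 2: P' = (I − K·H)·P̄ = [63804753561/11606938 -10018677408/5803469 -63793477305/11606938; -10018677408/5803469 43601981901/75445097 130089733068/75445097; -63793477305/11606938 130089733068/75445097 829769394413/150890194]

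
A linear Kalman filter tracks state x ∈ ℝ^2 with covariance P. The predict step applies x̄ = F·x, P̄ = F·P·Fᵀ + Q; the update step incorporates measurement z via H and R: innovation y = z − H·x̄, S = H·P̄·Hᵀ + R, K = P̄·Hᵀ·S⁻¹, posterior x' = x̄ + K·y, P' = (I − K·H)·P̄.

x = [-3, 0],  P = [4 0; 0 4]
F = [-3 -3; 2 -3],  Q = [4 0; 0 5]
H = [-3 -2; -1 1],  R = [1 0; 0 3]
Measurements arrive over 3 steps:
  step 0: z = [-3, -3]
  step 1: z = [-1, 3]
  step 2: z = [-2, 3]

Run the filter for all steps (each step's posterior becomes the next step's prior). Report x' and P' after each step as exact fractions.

step 0: x' = [10407/5399, -7509/5399], P' = [13668/26995 -3558/5399; -3558/5399 23487/21596]
step 1: x' = [-29105719/22163770, 21919211/8865508], P' = [1950851/4432754 -25081891/44327540; -25081891/44327540 84733693/88655080]
step 2: x' = [-6811369394/13093012345, 4496593943/2618602469], P' = [28715048937/65465061725 -36879998721/65465061725; -36879998721/65465061725 62295437163/65465061725]

step 0: x̄ = F·x = [9, -6]
step 0: P̄ = F·P·Fᵀ + Q = [76 12; 12 57]
step 0: y = z − H·x̄ = [12, 12]
step 0: S = H·P̄·Hᵀ + R = [1057 102; 102 112]
step 0: K = P̄·Hᵀ·S⁻¹ = [-5424/26995 -10486/26995; -2139/10798 12573/21596]
step 0: x' = x̄ + K·y = [10407/5399, -7509/5399]
step 0: P' = (I − K·H)·P̄ = [13668/26995 -3558/5399; -3558/5399 23487/21596]
step 1: x̄ = F·x = [-8694/5399, 43341/5399]
step 1: P̄ = F·P·Fᵀ + Q = [700003/107980 515403/107980; 515403/107980 2669423/107980]
step 1: y = z − H·x̄ = [55201/5399, -35838/5399]
step 1: S = H·P̄·Hᵀ + R = [4654107/21596 -187712/5399; -187712/5399 133128/5399]
step 1: K = P̄·Hᵀ·S⁻¹ = [-2090437/11081885 -14863467/44327540; -474401/2216377 8993165/17731016]
step 1: x' = x̄ + K·y = [-29105719/22163770, 21919211/8865508]
step 1: P' = (I − K·H)·P̄ = [1950851/4432754 -25081891/44327540; -25081891/44327540 84733693/88655080]
step 2: x̄ = F·x = [-154153851/44327540, -445211041/44327540]
step 2: P̄ = F·P·Fᵀ + Q = [565428661/88655080 378009771/88655080; 378009771/88655080 1963912101/88655080]
step 2: y = z − H·x̄ = [-288307743/8865508, 42403981/4432754]
step 2: S = H·P̄·Hᵀ + R = [3513855737/17731016 -260954799/8865508; -260954799/8865508 101964323/4432754]
step 2: K = P̄·Hᵀ·S⁻¹ = [-12385149369/65465061725 -3123573698/9352151675; -13950878163/65465061725 4722639804/9352151675]
step 2: x' = x̄ + K·y = [-6811369394/13093012345, 4496593943/2618602469]
step 2: P' = (I − K·H)·P̄ = [28715048937/65465061725 -36879998721/65465061725; -36879998721/65465061725 62295437163/65465061725]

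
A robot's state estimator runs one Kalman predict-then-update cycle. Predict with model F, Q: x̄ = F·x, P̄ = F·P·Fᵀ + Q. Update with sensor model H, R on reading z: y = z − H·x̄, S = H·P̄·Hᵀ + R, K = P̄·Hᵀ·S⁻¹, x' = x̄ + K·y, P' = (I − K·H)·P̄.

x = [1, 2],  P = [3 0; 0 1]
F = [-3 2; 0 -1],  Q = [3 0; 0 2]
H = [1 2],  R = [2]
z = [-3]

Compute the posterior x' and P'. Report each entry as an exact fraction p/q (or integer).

x' = [1, -2]
P' = [23/2 -5; -5 13/5]

x̄ = F·x = [1, -2]
P̄ = F·P·Fᵀ + Q = [34 -2; -2 3]
y = z − H·x̄ = [0]
S = H·P̄·Hᵀ + R = [40]
K = P̄·Hᵀ·S⁻¹ = [3/4; 1/10]
x' = x̄ + K·y = [1, -2]
P' = (I − K·H)·P̄ = [23/2 -5; -5 13/5]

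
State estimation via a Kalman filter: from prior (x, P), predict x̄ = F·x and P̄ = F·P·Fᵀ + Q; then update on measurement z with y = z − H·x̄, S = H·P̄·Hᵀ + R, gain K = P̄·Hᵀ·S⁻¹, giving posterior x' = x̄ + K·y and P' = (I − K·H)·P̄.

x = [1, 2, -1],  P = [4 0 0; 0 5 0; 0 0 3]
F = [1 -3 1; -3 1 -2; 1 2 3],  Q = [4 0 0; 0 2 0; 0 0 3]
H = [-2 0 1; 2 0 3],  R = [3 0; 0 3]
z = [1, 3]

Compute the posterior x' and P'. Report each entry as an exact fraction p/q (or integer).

x̄ = F·x = [-6, 1, 2]
P̄ = F·P·Fᵀ + Q = [56 -33 -17; -33 55 -20; -17 -20 54]
y = z − H·x̄ = [-13, 9]
S = H·P̄·Hᵀ + R = [349 6; 6 509]
K = P̄·Hᵀ·S⁻¹ = [-66027/177605 22063/177605; 4834/35521 -8850/35521; 44024/177605 44144/177605]
x' = x̄ + K·y = [-8712/177605, -106971/35521, 180194/177605]
P' = (I − K·H)·P̄ = [82554/177605 -8757/35521 -32973/177605; -8757/35521 616191/35521 -3012/35521; -32973/177605 -3012/35521 66126/177605]

x' = [-8712/177605, -106971/35521, 180194/177605]
P' = [82554/177605 -8757/35521 -32973/177605; -8757/35521 616191/35521 -3012/35521; -32973/177605 -3012/35521 66126/177605]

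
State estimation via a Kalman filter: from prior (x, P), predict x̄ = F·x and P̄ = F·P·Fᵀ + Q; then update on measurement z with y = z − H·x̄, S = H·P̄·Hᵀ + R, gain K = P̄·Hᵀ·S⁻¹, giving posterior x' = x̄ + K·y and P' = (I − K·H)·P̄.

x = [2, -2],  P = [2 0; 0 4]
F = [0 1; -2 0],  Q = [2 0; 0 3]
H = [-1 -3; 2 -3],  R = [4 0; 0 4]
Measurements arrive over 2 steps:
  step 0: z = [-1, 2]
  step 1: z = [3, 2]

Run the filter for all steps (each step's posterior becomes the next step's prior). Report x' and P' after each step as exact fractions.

step 0: x̄ = F·x = [-2, -4]
step 0: P̄ = F·P·Fᵀ + Q = [6 0; 0 11]
step 0: y = z − H·x̄ = [-15, -6]
step 0: S = H·P̄·Hᵀ + R = [109 87; 87 127]
step 0: K = P̄·Hᵀ·S⁻¹ = [-903/3137 915/3137; -660/3137 -363/3137]
step 0: x' = x̄ + K·y = [1781/3137, -470/3137]
step 0: P' = (I − K·H)·P̄ = [2424/3137 396/3137; 396/3137 748/3137]
step 1: x̄ = F·x = [-470/3137, -3562/3137]
step 1: P̄ = F·P·Fᵀ + Q = [7022/3137 -792/3137; -792/3137 19107/3137]
step 1: y = z − H·x̄ = [-1745/3137, -3472/3137]
step 1: S = H·P̄·Hᵀ + R = [186781/3137 160295/3137; 160295/3137 222103/3137]
step 1: K = P̄·Hᵀ·S⁻¹ = [-583987/2516757 607535/2516757; -165396/838919 -103125/838919]
step 1: x' = x̄ + K·y = [-241545/838919, -746434/838919]
step 1: P' = (I − K·H)·P̄ = [1588696/2516757 83028/838919; 83028/838919 192852/838919]

step 0: x' = [1781/3137, -470/3137], P' = [2424/3137 396/3137; 396/3137 748/3137]
step 1: x' = [-241545/838919, -746434/838919], P' = [1588696/2516757 83028/838919; 83028/838919 192852/838919]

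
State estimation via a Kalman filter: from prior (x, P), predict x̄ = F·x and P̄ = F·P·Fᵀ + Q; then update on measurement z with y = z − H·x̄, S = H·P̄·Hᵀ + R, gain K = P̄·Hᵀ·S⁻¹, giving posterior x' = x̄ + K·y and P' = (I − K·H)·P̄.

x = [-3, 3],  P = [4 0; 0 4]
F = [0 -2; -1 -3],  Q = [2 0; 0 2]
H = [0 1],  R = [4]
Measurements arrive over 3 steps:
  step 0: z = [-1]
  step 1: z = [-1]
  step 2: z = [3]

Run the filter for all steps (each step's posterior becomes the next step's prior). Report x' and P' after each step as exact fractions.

step 0: x' = [-78/23, -33/23], P' = [126/23 48/23; 48/23 84/23]
step 1: x' = [-122/109, -127/327], P' = [506/109 200/109; 200/109 1216/327]
step 2: x' = [2510/2253, 2214/751], P' = [10426/2253 1416/751; 1416/751 2786/751]

step 0: x̄ = F·x = [-6, -6]
step 0: P̄ = F·P·Fᵀ + Q = [18 24; 24 42]
step 0: y = z − H·x̄ = [5]
step 0: S = H·P̄·Hᵀ + R = [46]
step 0: K = P̄·Hᵀ·S⁻¹ = [12/23; 21/23]
step 0: x' = x̄ + K·y = [-78/23, -33/23]
step 0: P' = (I − K·H)·P̄ = [126/23 48/23; 48/23 84/23]
step 1: x̄ = F·x = [66/23, 177/23]
step 1: P̄ = F·P·Fᵀ + Q = [382/23 600/23; 600/23 1216/23]
step 1: y = z − H·x̄ = [-200/23]
step 1: S = H·P̄·Hᵀ + R = [1308/23]
step 1: K = P̄·Hᵀ·S⁻¹ = [50/109; 304/327]
step 1: x' = x̄ + K·y = [-122/109, -127/327]
step 1: P' = (I − K·H)·P̄ = [506/109 200/109; 200/109 1216/327]
step 2: x̄ = F·x = [254/327, 249/109]
step 2: P̄ = F·P·Fᵀ + Q = [5518/327 2832/109; 2832/109 5572/109]
step 2: y = z − H·x̄ = [78/109]
step 2: S = H·P̄·Hᵀ + R = [6008/109]
step 2: K = P̄·Hᵀ·S⁻¹ = [354/751; 1393/1502]
step 2: x' = x̄ + K·y = [2510/2253, 2214/751]
step 2: P' = (I − K·H)·P̄ = [10426/2253 1416/751; 1416/751 2786/751]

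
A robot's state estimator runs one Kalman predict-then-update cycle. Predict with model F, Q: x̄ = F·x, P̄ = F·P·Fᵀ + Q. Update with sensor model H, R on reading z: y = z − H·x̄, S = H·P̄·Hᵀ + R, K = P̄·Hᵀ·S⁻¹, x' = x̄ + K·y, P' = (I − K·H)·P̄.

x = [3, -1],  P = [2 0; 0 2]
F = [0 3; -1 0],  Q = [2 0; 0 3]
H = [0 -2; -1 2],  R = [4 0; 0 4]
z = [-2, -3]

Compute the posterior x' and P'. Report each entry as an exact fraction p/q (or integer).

x' = [77/41, -3/41]
P' = [220/41 50/41; 50/41 30/41]

x̄ = F·x = [-3, -3]
P̄ = F·P·Fᵀ + Q = [20 0; 0 5]
y = z − H·x̄ = [-8, 0]
S = H·P̄·Hᵀ + R = [24 -20; -20 44]
K = P̄·Hᵀ·S⁻¹ = [-25/41 -30/41; -15/41 5/82]
x' = x̄ + K·y = [77/41, -3/41]
P' = (I − K·H)·P̄ = [220/41 50/41; 50/41 30/41]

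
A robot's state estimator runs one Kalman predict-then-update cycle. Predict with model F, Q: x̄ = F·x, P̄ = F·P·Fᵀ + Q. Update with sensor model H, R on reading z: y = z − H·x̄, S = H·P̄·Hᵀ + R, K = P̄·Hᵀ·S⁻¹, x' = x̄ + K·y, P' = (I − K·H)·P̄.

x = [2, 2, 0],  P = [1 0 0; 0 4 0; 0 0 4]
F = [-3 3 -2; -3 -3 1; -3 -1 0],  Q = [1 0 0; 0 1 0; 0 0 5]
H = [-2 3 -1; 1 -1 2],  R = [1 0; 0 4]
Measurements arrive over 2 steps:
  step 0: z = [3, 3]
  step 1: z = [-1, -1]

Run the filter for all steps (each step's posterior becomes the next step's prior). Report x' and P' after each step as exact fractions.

step 0: x̄ = F·x = [0, -12, -8]
step 0: P̄ = F·P·Fᵀ + Q = [62 -35 -3; -35 50 21; -3 21 18]
step 0: y = z − H·x̄ = [31, 7]
step 0: S = H·P̄·Hᵀ + R = [999 -323; -323 162]
step 0: K = P̄·Hᵀ·S⁻¹ = [-7219/57509 17911/57509; 18349/57509 21320/57509; 12138/57509 28461/57509]
step 0: x' = x̄ + K·y = [-98412/57509, 27951/57509, 115433/57509]
step 0: P' = (I − K·H)·P̄ = [304163/57509 193939/57509 -19290/57509; 193939/57509 140759/57509 16050/57509; -19290/57509 16050/57509 74592/57509]
step 1: x̄ = F·x = [148223/57509, 326816/57509, 267285/57509]
step 1: P̄ = F·P·Fᵀ + Q = [445193/57509 1408032/57509 1067916/57509; 1408032/57509 7646741/57509 5528832/57509; 1067916/57509 5528832/57509 4329405/57509]
step 1: y = z − H·x̄ = [-474226/57509, -413486/57509]
step 1: S = H·P̄·Hᵀ + R = [29190643/57509 7912985/57509; 7912985/57509 4979862/57509]
step 1: K = P̄·Hᵀ·S⁻¹ = [34802647/1438905949 283629101/1438905949; 600782411/1438905949 437771330/1438905949; 298815852/1438905949 738142803/1438905949]
step 1: x' = x̄ + K·y = [1382357091/1438905949, 75440902/1438905949, -1083656205/1438905949]
step 1: P' = (I − K·H)·P̄ = [3982685794/1438905949 2630435816/1438905949 -108866787/1438905949; 2630435816/1438905949 2168791518/1438905949 644720511/1438905949; -108866787/1438905949 644720511/1438905949 1853079255/1438905949]

step 0: x' = [-98412/57509, 27951/57509, 115433/57509], P' = [304163/57509 193939/57509 -19290/57509; 193939/57509 140759/57509 16050/57509; -19290/57509 16050/57509 74592/57509]
step 1: x' = [1382357091/1438905949, 75440902/1438905949, -1083656205/1438905949], P' = [3982685794/1438905949 2630435816/1438905949 -108866787/1438905949; 2630435816/1438905949 2168791518/1438905949 644720511/1438905949; -108866787/1438905949 644720511/1438905949 1853079255/1438905949]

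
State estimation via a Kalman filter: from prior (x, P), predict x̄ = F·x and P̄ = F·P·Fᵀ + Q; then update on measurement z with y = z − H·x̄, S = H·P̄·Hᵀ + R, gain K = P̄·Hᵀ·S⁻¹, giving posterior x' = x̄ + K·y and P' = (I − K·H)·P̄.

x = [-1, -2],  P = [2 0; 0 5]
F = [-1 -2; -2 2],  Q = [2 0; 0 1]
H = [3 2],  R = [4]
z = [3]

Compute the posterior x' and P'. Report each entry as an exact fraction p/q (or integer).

x̄ = F·x = [5, -2]
P̄ = F·P·Fᵀ + Q = [24 -16; -16 29]
y = z − H·x̄ = [-8]
S = H·P̄·Hᵀ + R = [144]
K = P̄·Hᵀ·S⁻¹ = [5/18; 5/72]
x' = x̄ + K·y = [25/9, -23/9]
P' = (I − K·H)·P̄ = [116/9 -169/9; -169/9 1019/36]

x' = [25/9, -23/9]
P' = [116/9 -169/9; -169/9 1019/36]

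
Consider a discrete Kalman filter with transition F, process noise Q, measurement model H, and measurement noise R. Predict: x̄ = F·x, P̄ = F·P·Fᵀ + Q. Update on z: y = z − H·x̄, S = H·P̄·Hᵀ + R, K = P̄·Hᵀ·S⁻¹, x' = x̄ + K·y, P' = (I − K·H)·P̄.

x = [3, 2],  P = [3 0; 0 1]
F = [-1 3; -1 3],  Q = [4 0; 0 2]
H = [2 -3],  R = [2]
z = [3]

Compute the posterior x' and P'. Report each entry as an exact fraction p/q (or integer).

x' = [5/2, 3/4]
P' = [47/3 21/2; 21/2 29/4]

x̄ = F·x = [3, 3]
P̄ = F·P·Fᵀ + Q = [16 12; 12 14]
y = z − H·x̄ = [6]
S = H·P̄·Hᵀ + R = [48]
K = P̄·Hᵀ·S⁻¹ = [-1/12; -3/8]
x' = x̄ + K·y = [5/2, 3/4]
P' = (I − K·H)·P̄ = [47/3 21/2; 21/2 29/4]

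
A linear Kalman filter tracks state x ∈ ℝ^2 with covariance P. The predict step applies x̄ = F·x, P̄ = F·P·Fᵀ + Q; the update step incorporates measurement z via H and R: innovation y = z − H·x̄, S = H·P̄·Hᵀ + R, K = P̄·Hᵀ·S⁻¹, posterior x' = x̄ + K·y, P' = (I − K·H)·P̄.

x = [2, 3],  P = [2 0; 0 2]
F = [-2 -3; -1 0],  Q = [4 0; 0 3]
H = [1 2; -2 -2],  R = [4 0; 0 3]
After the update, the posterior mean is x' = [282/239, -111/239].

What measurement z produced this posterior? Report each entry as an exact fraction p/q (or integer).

x̄ = F·x = [-13, -2]
P̄ = F·P·Fᵀ + Q = [30 4; 4 5]
S = H·P̄·Hᵀ + R = [70 -104; -104 175]
K = P̄·Hᵀ·S⁻¹ = [-211/717 -404/717; 289/717 98/717]
x' − x̄ = [3389/239, 367/239] = K·y
y = (KᵀK)⁻¹·Kᵀ·(x' − x̄) = [15, -33]
z = y + H·x̄ = [15, -33] + [-17, 30] = [-2, -3]

z = [-2, -3]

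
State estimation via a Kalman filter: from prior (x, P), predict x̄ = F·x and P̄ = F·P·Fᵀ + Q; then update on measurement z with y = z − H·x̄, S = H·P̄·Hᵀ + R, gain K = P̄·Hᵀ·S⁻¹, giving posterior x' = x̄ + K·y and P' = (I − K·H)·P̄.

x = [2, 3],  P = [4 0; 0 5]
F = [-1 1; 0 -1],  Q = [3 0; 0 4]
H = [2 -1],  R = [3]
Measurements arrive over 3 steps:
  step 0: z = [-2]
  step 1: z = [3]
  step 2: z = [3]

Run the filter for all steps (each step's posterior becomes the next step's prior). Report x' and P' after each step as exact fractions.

step 0: x̄ = F·x = [1, -3]
step 0: P̄ = F·P·Fᵀ + Q = [12 -5; -5 9]
step 0: y = z − H·x̄ = [-7]
step 0: S = H·P̄·Hᵀ + R = [80]
step 0: K = P̄·Hᵀ·S⁻¹ = [29/80; -19/80]
step 0: x' = x̄ + K·y = [-123/80, -107/80]
step 0: P' = (I − K·H)·P̄ = [119/80 151/80; 151/80 359/80]
step 1: x̄ = F·x = [1/5, 107/80]
step 1: P̄ = F·P·Fᵀ + Q = [26/5 -13/5; -13/5 679/80]
step 1: y = z − H·x̄ = [63/16]
step 1: S = H·P̄·Hᵀ + R = [683/16]
step 1: K = P̄·Hᵀ·S⁻¹ = [208/683; -219/683]
step 1: x' = x̄ + K·y = [4778/3415, 256/3415]
step 1: P' = (I − K·H)·P̄ = [4238/3415 5356/3415; 5356/3415 13997/3415]
step 2: x̄ = F·x = [-4522/3415, -256/3415]
step 2: P̄ = F·P·Fᵀ + Q = [17768/3415 -8641/3415; -8641/3415 27657/3415]
step 2: y = z − H·x̄ = [19033/3415]
step 2: S = H·P̄·Hᵀ + R = [143538/3415]
step 2: K = P̄·Hᵀ·S⁻¹ = [44177/143538; -44939/143538]
step 2: x' = x̄ + K·y = [56147/143538, -261221/143538]
step 2: P' = (I − K·H)·P̄ = [175337/143538 218143/143538; 218143/143538 571103/143538]

step 0: x' = [-123/80, -107/80], P' = [119/80 151/80; 151/80 359/80]
step 1: x' = [4778/3415, 256/3415], P' = [4238/3415 5356/3415; 5356/3415 13997/3415]
step 2: x' = [56147/143538, -261221/143538], P' = [175337/143538 218143/143538; 218143/143538 571103/143538]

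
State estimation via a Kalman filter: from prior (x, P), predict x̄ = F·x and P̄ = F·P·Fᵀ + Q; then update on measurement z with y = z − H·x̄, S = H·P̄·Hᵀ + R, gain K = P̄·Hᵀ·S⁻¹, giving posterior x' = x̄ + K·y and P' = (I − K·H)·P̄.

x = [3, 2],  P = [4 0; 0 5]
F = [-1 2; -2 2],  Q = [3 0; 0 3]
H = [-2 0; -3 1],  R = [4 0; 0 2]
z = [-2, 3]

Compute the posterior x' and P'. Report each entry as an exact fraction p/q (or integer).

x̄ = F·x = [1, -2]
P̄ = F·P·Fᵀ + Q = [27 28; 28 39]
y = z − H·x̄ = [0, 8]
S = H·P̄·Hᵀ + R = [112 106; 106 116]
K = P̄·Hᵀ·S⁻¹ = [-323/878 -53/439; -863/878 224/439]
x' = x̄ + K·y = [15/439, 914/439]
P' = (I − K·H)·P̄ = [323/439 863/439; 863/439 3037/439]

x' = [15/439, 914/439]
P' = [323/439 863/439; 863/439 3037/439]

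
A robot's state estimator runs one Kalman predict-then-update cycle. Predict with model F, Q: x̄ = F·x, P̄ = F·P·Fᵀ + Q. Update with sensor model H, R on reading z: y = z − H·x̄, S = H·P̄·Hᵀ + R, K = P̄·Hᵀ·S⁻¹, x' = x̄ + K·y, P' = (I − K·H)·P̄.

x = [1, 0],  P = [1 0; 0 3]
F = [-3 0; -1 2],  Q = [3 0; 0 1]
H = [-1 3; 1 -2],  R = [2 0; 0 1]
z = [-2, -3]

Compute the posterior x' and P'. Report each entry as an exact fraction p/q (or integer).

x̄ = F·x = [-3, -1]
P̄ = F·P·Fᵀ + Q = [12 3; 3 14]
y = z − H·x̄ = [-2, -2]
S = H·P̄·Hᵀ + R = [122 -81; -81 57]
K = P̄·Hᵀ·S⁻¹ = [105/131 163/131; 66/131 109/393]
x' = x̄ + K·y = [-929/131, -1007/393]
P' = (I − K·H)·P̄ = [909/131 373/131; 373/131 505/393]

x' = [-929/131, -1007/393]
P' = [909/131 373/131; 373/131 505/393]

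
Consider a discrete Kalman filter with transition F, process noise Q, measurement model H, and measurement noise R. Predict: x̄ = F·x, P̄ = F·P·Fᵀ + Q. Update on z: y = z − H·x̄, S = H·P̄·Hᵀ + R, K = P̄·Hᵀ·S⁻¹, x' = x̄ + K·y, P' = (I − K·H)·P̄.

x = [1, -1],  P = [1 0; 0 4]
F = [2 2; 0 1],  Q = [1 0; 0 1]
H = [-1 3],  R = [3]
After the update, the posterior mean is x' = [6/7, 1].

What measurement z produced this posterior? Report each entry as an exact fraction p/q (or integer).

x̄ = F·x = [0, -1]
P̄ = F·P·Fᵀ + Q = [21 8; 8 5]
S = H·P̄·Hᵀ + R = [21]
K = P̄·Hᵀ·S⁻¹ = [1/7; 1/3]
x' − x̄ = [6/7, 2] = K·y
y = (KᵀK)⁻¹·Kᵀ·(x' − x̄) = [6]
z = y + H·x̄ = [6] + [-3] = [3]

z = [3]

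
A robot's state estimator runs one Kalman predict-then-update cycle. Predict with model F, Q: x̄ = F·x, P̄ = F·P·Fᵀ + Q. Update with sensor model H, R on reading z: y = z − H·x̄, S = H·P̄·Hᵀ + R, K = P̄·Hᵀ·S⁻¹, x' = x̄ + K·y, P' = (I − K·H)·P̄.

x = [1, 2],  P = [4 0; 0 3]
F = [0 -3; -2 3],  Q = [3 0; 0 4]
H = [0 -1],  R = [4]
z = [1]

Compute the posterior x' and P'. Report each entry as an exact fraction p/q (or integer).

x̄ = F·x = [-6, 4]
P̄ = F·P·Fᵀ + Q = [30 -27; -27 47]
y = z − H·x̄ = [5]
S = H·P̄·Hᵀ + R = [51]
K = P̄·Hᵀ·S⁻¹ = [9/17; -47/51]
x' = x̄ + K·y = [-57/17, -31/51]
P' = (I − K·H)·P̄ = [267/17 -36/17; -36/17 188/51]

x' = [-57/17, -31/51]
P' = [267/17 -36/17; -36/17 188/51]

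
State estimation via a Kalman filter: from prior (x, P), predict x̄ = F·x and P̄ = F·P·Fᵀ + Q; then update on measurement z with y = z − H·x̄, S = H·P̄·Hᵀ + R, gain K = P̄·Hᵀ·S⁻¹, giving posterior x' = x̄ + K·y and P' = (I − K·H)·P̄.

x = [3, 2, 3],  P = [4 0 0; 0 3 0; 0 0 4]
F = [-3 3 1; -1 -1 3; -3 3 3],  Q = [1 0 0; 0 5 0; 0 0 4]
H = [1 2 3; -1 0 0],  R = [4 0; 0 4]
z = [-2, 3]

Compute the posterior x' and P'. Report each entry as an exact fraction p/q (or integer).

x' = [-165665/51839, 6695/51839, 17595/51839]
P' = [172652/51839 -164436/51839 53796/51839; -164436/51839 466719/51839 -240906/51839; 53796/51839 -240906/51839 154724/51839]

x̄ = F·x = [0, 4, 6]
P̄ = F·P·Fᵀ + Q = [68 15 75; 15 48 39; 75 39 103]
y = z − H·x̄ = [-28, 3]
S = H·P̄·Hᵀ + R = [2169 -323; -323 72]
K = P̄·Hᵀ·S⁻¹ = [1292/51839 -43163/51839; 11571/51839 41109/51839; 9039/51839 -13449/51839]
x' = x̄ + K·y = [-165665/51839, 6695/51839, 17595/51839]
P' = (I − K·H)·P̄ = [172652/51839 -164436/51839 53796/51839; -164436/51839 466719/51839 -240906/51839; 53796/51839 -240906/51839 154724/51839]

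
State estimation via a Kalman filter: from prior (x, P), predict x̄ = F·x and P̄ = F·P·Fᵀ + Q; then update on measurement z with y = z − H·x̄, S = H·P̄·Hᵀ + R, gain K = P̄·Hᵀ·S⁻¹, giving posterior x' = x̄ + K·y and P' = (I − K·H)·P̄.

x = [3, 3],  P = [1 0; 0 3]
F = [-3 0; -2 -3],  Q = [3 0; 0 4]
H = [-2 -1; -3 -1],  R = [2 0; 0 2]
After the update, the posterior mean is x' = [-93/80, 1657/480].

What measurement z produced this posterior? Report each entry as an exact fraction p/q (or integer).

x̄ = F·x = [-9, -15]
P̄ = F·P·Fᵀ + Q = [12 6; 6 35]
S = H·P̄·Hᵀ + R = [109 137; 137 181]
K = P̄·Hᵀ·S⁻¹ = [27/80 -39/80; -623/480 331/480]
x' − x̄ = [627/80, 8857/480] = K·y
y = (KᵀK)⁻¹·Kᵀ·(x' − x̄) = [-36, -41]
z = y + H·x̄ = [-36, -41] + [33, 42] = [-3, 1]

z = [-3, 1]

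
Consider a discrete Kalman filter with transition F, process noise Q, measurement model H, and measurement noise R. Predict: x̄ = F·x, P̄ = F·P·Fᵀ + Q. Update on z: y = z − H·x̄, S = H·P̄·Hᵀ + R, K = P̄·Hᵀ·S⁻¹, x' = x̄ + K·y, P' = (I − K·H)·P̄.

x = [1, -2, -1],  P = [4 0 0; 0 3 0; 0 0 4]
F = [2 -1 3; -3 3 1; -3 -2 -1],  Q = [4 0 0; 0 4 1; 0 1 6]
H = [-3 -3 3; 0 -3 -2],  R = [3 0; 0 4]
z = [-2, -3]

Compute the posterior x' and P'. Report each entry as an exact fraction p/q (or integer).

x' = [310765/138263, -9183/138263, 11199/7277]
P' = [12049411/553052 -1209612/138263 188007/14554; -1209612/138263 515104/138263 -37170/7277; 188007/14554 -37170/7277 3040/383]

x̄ = F·x = [1, -10, 2]
P̄ = F·P·Fᵀ + Q = [59 -21 -30; -21 71 15; -30 15 58]
y = z − H·x̄ = [-35, -29]
S = H·P̄·Hᵀ + R = [1587 -123; -123 1055]
K = P̄·Hᵀ·S⁻¹ = [-66697/553052 56703/553052; -11722/138263 -33213/138263; 1853/14554 -2005/14554]
x' = x̄ + K·y = [310765/138263, -9183/138263, 11199/7277]
P' = (I − K·H)·P̄ = [12049411/553052 -1209612/138263 188007/14554; -1209612/138263 515104/138263 -37170/7277; 188007/14554 -37170/7277 3040/383]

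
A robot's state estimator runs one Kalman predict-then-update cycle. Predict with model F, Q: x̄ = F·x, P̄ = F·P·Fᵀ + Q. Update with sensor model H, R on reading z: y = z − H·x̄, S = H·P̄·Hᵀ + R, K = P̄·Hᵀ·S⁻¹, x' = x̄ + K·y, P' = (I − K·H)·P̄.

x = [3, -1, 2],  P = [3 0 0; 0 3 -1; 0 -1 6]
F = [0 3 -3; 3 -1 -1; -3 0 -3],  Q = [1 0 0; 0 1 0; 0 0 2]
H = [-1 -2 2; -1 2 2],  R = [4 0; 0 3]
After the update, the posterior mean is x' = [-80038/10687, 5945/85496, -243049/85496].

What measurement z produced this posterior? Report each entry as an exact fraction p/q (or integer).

z = [2, 2]

x̄ = F·x = [-9, 8, -15]
P̄ = F·P·Fᵀ + Q = [100 9 63; 9 35 -12; 63 -12 83]
S = H·P̄·Hᵀ + R = [456 40; 40 191]
K = P̄·Hᵀ·S⁻¹ = [-29/10687 2468/10687; -21153/85496 2624/10687; 21097/85496 3868/10687]
x' − x̄ = [16145/10687, -678023/85496, 1039391/85496] = K·y
y = (KᵀK)⁻¹·Kᵀ·(x' − x̄) = [39, 7]
z = y + H·x̄ = [39, 7] + [-37, -5] = [2, 2]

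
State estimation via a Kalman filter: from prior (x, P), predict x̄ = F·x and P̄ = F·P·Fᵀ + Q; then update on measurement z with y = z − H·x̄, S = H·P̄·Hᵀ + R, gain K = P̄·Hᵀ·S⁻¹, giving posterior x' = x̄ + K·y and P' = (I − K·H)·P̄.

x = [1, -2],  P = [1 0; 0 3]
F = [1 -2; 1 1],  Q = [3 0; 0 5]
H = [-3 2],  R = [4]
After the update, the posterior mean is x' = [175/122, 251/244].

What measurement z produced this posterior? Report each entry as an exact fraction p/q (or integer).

x̄ = F·x = [5, -1]
P̄ = F·P·Fᵀ + Q = [16 -5; -5 9]
S = H·P̄·Hᵀ + R = [244]
K = P̄·Hᵀ·S⁻¹ = [-29/122; 33/244]
x' − x̄ = [-435/122, 495/244] = K·y
y = (KᵀK)⁻¹·Kᵀ·(x' − x̄) = [15]
z = y + H·x̄ = [15] + [-17] = [-2]

z = [-2]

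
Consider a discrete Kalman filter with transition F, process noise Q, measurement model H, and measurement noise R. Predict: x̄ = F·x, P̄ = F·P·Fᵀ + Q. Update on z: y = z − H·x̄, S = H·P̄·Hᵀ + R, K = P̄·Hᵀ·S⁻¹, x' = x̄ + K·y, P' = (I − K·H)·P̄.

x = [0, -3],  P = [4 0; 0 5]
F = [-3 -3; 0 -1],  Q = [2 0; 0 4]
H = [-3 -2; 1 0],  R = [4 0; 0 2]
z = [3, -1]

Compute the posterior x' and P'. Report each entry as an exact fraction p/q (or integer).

x̄ = F·x = [9, 3]
P̄ = F·P·Fᵀ + Q = [83 15; 15 9]
y = z − H·x̄ = [36, -10]
S = H·P̄·Hᵀ + R = [967 -279; -279 85]
K = P̄·Hᵀ·S⁻¹ = [-279/2177 1210/2177; -585/2177 -1536/2177]
x' = x̄ + K·y = [-2551/2177, 831/2177]
P' = (I − K·H)·P̄ = [2420/2177 -3072/2177; -3072/2177 5778/2177]

x' = [-2551/2177, 831/2177]
P' = [2420/2177 -3072/2177; -3072/2177 5778/2177]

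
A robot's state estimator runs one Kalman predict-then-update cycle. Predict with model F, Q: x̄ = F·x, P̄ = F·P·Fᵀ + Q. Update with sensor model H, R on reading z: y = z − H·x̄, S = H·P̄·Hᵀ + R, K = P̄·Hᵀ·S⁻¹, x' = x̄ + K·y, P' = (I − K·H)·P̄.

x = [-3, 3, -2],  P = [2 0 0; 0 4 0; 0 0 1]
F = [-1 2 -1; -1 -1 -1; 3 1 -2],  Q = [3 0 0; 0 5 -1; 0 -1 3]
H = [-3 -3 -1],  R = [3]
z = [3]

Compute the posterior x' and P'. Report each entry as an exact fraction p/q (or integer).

x̄ = F·x = [11, 2, -2]
P̄ = F·P·Fᵀ + Q = [22 -5 4; -5 12 -9; 4 -9 29]
y = z − H·x̄ = [40]
S = H·P̄·Hᵀ + R = [218]
K = P̄·Hᵀ·S⁻¹ = [-55/218; -6/109; -7/109]
x' = x̄ + K·y = [99/109, -22/109, -498/109]
P' = (I − K·H)·P̄ = [1771/218 -875/109 51/109; -875/109 1236/109 -1065/109; 51/109 -1065/109 3063/109]

x' = [99/109, -22/109, -498/109]
P' = [1771/218 -875/109 51/109; -875/109 1236/109 -1065/109; 51/109 -1065/109 3063/109]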